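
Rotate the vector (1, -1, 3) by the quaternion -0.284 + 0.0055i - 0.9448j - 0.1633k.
(0.869, 0.071, -3.2)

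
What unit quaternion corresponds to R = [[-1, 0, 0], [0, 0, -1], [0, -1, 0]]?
-0.7071j + 0.7071k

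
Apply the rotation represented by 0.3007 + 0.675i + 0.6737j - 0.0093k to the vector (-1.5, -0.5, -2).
(-1.381, -0.563, 2.068)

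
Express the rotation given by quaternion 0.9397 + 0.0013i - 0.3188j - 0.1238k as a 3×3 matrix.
[[0.7661, 0.2318, -0.5995], [-0.2335, 0.9693, 0.0765], [0.5988, 0.0814, 0.7967]]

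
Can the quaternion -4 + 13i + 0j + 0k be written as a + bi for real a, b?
Yes. The quaternion -4 + 13i has j- and k-coefficients y = z = 0, so it lies in the complex subalgebra spanned by 1 and i.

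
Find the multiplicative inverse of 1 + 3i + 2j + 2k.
0.0556 - 0.1667i - 0.1111j - 0.1111k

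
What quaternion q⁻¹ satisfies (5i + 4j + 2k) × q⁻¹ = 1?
-0.1111i - 0.0889j - 0.0444k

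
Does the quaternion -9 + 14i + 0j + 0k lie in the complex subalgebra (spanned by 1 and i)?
Yes. The quaternion -9 + 14i has j- and k-coefficients y = z = 0, so it lies in the complex subalgebra spanned by 1 and i.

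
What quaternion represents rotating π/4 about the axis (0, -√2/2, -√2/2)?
0.9239 - 0.2706j - 0.2706k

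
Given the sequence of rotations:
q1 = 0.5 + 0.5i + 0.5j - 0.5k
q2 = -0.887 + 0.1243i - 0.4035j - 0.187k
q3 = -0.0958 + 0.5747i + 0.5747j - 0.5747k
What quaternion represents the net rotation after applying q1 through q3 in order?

q2 · q1 = -0.3974 - 0.0861i - 0.6766j + 0.6139k
q3 · q2 · q1 = 0.8292 - 0.2562i - 0.4669j - 0.1698k
0.8292 - 0.2562i - 0.4669j - 0.1698k


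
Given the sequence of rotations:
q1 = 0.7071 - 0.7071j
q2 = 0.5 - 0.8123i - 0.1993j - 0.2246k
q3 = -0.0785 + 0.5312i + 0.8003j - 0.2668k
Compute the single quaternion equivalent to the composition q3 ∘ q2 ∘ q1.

q2 · q1 = 0.2126 - 0.7332i - 0.4945j + 0.4156k
q3 · q2 · q1 = 0.8794 + 0.3712i + 0.1838j + 0.2348k
0.8794 + 0.3712i + 0.1838j + 0.2348k


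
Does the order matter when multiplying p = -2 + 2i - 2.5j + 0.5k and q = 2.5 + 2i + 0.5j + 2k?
Yes: pq = -8.75 - 4.25i - 10.25j + 3.25k ≠ -8.75 + 6.25i - 4.25j - 8.75k = qp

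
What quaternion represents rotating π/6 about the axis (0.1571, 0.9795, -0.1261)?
0.9659 + 0.0407i + 0.2535j - 0.0326k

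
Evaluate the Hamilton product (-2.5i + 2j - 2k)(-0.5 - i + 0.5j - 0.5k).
-4.5 + 1.25i - 0.25j + 1.75k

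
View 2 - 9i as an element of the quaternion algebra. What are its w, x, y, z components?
2 - 9i + 0j + 0k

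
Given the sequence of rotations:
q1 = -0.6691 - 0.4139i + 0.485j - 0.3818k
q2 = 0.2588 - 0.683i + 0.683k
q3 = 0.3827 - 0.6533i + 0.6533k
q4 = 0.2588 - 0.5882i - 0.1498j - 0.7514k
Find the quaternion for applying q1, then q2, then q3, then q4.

q2 · q1 = -0.1951 + 0.0186i - 0.4179j - 0.8871k
q3 · q2 · q1 = 0.517 + 0.4076i - 0.7273j - 0.1939k
q4 · q3 · q2 · q1 = 0.1189 - 0.7161i - 0.686j + 0.0502k
0.1189 - 0.7161i - 0.686j + 0.0502k


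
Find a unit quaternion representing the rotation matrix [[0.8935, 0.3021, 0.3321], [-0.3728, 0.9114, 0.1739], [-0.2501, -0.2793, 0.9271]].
0.9659 - 0.1173i + 0.1507j - 0.1747k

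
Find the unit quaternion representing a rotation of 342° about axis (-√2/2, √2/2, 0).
-0.9877 - 0.1106i + 0.1106j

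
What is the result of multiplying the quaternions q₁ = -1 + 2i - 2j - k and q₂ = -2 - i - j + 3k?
5 - 10i - 5k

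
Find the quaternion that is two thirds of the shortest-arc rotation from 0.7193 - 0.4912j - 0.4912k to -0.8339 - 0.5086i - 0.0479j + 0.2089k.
0.8592 + 0.3619i - 0.1475j - 0.3302k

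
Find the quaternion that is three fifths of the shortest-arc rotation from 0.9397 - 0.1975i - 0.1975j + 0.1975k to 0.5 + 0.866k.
0.7463 - 0.0882i - 0.0882j + 0.6538k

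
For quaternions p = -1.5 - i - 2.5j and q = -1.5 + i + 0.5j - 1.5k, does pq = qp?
No: pq = 4.5 + 3.75i + 1.5j + 4.25k ≠ 4.5 - 3.75i + 4.5j + 0.25k = qp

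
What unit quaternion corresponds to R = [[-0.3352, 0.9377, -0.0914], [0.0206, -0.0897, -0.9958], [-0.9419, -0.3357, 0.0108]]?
-0.3827 - 0.4312i - 0.5556j + 0.5991k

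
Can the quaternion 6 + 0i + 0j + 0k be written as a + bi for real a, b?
Yes. The quaternion 6 has j- and k-coefficients y = z = 0, so it lies in the complex subalgebra spanned by 1 and i.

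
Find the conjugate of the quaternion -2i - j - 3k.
2i + j + 3k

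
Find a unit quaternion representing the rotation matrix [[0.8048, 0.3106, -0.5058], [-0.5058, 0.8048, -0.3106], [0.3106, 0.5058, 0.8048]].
0.9239 + 0.2209i - 0.2209j - 0.2209k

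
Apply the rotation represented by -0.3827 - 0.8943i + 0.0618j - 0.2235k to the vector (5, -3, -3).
(4.25, 4.537, 2.086)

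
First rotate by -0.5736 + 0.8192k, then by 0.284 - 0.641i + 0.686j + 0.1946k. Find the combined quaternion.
-0.3223 + 0.9296i + 0.1316j + 0.121k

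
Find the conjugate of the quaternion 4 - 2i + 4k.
4 + 2i - 4k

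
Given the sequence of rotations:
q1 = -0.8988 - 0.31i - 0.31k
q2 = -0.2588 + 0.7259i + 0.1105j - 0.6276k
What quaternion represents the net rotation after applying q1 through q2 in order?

q2 · q1 = 0.2631 - 0.6065i + 0.3203j + 0.6786k
0.2631 - 0.6065i + 0.3203j + 0.6786k


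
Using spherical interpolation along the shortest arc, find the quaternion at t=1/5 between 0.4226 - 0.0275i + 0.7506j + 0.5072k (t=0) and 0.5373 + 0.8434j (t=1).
0.4566 - 0.0224i + 0.7877j + 0.4129k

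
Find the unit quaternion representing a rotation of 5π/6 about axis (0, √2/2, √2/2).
0.2588 + 0.683j + 0.683k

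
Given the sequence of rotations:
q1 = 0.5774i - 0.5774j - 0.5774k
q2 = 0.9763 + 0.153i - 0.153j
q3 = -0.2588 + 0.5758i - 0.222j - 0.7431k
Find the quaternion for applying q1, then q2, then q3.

q2 · q1 = -0.1767 + 0.6521i - 0.4754j - 0.5637k
q3 · q2 · q1 = -0.8542 - 0.4986i + 0.0023j + 0.1482k
-0.8542 - 0.4986i + 0.0023j + 0.1482k


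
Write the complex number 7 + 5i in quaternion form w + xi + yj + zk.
7 + 5i + 0j + 0k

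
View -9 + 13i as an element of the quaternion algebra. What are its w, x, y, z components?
-9 + 13i + 0j + 0k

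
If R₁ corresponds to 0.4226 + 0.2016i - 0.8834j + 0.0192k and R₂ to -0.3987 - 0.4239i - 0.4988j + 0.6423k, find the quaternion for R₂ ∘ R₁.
-0.536 + 0.2983i + 0.279j + 0.7388k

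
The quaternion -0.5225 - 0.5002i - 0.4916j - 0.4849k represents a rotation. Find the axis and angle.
axis = (-0.5866, -0.5766, -0.5687), θ = 243°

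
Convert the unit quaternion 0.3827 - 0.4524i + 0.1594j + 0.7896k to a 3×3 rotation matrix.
[[-0.2978, -0.7486, -0.5924], [0.4601, -0.6563, 0.598], [-0.8364, -0.0945, 0.5399]]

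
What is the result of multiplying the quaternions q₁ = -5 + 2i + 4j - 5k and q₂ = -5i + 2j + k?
7 + 39i + 13j + 19k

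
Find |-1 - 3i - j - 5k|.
6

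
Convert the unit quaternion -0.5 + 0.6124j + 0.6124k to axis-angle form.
axis = (0, √2/2, √2/2), θ = 4π/3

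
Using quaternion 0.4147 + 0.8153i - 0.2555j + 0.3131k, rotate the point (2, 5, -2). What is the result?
(-2.632, -1.269, 4.946)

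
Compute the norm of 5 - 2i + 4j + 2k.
7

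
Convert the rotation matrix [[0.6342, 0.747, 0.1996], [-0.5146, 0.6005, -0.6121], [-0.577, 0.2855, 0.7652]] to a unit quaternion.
0.866 + 0.2591i + 0.2242j - 0.3642k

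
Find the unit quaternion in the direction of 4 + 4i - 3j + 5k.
0.4924 + 0.4924i - 0.3693j + 0.6155k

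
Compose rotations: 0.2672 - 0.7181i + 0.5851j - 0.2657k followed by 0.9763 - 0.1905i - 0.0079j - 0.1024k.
0.1015 - 0.69i + 0.592j - 0.4039k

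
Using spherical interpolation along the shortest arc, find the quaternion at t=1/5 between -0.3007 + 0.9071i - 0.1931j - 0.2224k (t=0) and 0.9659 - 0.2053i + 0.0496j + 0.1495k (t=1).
-0.4872 + 0.8248i - 0.177j - 0.2258k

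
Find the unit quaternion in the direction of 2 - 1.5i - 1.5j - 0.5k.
0.6761 - 0.5071i - 0.5071j - 0.169k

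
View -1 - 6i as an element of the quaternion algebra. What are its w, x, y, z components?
-1 - 6i + 0j + 0k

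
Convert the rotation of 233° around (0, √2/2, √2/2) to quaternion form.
-0.4462 + 0.6328j + 0.6328k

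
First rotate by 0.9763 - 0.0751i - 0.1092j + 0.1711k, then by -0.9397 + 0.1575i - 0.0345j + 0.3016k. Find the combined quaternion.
-0.961 + 0.2514i + 0.0193j + 0.1139k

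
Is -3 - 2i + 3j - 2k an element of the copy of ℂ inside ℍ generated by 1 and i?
No. The quaternion -3 - 2i + 3j - 2k has j-coefficient y = 3 and k-coefficient z = -2, not both zero, so it does not lie in the complex subalgebra spanned by 1 and i.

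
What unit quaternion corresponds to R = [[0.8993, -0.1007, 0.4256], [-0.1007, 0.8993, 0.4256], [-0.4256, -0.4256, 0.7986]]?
0.9483 - 0.2244i + 0.2244j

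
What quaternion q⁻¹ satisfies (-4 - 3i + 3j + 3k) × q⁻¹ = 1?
-0.093 + 0.0698i - 0.0698j - 0.0698k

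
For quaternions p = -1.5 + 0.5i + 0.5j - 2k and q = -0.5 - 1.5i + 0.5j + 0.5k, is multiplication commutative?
No: pq = 2.25 + 3.25i + 1.75j + 1.25k ≠ 2.25 + 0.75i - 3.75j - 0.75k = qp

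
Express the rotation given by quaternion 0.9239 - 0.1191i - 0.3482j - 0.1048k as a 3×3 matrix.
[[0.7355, 0.2766, -0.6184], [-0.1107, 0.9497, 0.2931], [0.6684, -0.1471, 0.7291]]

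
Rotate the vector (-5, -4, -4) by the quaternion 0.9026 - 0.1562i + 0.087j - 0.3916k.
(-7.227, 0.237, -2.17)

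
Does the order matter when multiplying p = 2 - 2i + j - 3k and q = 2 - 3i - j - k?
Yes: pq = -4 - 14i + 7j - 3k ≠ -4 - 6i - 7j - 13k = qp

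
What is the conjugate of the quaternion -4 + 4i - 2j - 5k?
-4 - 4i + 2j + 5k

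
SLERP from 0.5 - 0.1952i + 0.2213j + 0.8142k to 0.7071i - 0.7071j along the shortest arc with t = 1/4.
0.4268 - 0.3979i + 0.4202j + 0.6949k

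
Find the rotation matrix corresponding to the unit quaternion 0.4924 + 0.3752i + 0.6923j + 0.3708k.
[[-0.2335, 0.1543, 0.96], [0.8847, 0.4435, 0.1439], [-0.4035, 0.8829, -0.2401]]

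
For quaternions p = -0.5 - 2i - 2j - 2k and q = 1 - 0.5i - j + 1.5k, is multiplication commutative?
No: pq = -0.5 - 6.75i + 2.5j - 1.75k ≠ -0.5 + 3.25i - 5.5j - 3.75k = qp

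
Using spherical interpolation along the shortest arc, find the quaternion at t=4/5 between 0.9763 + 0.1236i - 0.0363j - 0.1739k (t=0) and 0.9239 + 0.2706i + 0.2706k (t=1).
0.952 + 0.2451i - 0.0075j + 0.1834k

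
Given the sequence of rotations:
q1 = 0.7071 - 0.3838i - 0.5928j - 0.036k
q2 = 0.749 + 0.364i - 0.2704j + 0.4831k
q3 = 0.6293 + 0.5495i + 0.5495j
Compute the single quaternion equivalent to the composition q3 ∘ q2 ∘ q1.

q2 · q1 = 0.5264 + 0.266i - 0.8075j - 0.0049k
q3 · q2 · q1 = 0.6288 + 0.454i - 0.2162j - 0.593k
0.6288 + 0.454i - 0.2162j - 0.593k


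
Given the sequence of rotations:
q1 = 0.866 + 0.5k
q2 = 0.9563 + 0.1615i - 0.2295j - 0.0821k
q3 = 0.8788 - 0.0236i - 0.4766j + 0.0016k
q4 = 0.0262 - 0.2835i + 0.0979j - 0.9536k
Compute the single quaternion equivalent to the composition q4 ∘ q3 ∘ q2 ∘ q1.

q2 · q1 = 0.8692 + 0.0251i - 0.2795j + 0.4071k
q3 · q2 · q1 = 0.6306 - 0.192i - 0.6502j + 0.3777k
q4 · q3 · q2 · q1 = 0.3859 - 0.7669i + 0.3349j - 0.3883k
0.3859 - 0.7669i + 0.3349j - 0.3883k


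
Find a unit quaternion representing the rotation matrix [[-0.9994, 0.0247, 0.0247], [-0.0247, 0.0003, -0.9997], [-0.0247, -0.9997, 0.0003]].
-0.0175 - 0.707j + 0.707k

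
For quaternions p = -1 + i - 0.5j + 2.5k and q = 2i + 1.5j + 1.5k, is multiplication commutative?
No: pq = -5 - 6.5i + 2j + k ≠ -5 + 2.5i - 5j - 4k = qp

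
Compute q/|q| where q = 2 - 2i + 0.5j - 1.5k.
0.6172 - 0.6172i + 0.1543j - 0.4629k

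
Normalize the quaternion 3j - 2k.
0.8321j - 0.5547k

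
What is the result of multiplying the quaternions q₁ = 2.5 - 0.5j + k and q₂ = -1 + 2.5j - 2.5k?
1.25 - 1.25i + 6.75j - 7.25k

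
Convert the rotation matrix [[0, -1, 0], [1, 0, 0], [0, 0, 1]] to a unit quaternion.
0.7071 + 0.7071k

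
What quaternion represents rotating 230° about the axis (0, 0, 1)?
-0.4226 + 0.9063k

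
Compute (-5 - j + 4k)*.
-5 + j - 4k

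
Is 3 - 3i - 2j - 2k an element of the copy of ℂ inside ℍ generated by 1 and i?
No. The quaternion 3 - 3i - 2j - 2k has j-coefficient y = -2 and k-coefficient z = -2, not both zero, so it does not lie in the complex subalgebra spanned by 1 and i.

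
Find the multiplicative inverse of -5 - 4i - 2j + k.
-0.1087 + 0.087i + 0.0435j - 0.0217k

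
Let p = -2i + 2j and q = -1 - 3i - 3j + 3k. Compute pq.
8i + 4j + 12k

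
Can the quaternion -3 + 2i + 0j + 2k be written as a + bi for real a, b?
No. The quaternion -3 + 2i + 2k has j-coefficient y = 0 and k-coefficient z = 2, not both zero, so it does not lie in the complex subalgebra spanned by 1 and i.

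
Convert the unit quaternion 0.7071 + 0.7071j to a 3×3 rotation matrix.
[[0, 0, 1], [0, 1, 0], [-1, 0, 0]]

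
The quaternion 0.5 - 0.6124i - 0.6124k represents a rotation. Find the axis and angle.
axis = (-√2/2, 0, -√2/2), θ = 2π/3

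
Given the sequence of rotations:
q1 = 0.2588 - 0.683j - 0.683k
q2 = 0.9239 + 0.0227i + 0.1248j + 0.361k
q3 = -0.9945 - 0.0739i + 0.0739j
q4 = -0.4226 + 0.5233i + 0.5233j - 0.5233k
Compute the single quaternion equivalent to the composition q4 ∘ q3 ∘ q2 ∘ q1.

q2 · q1 = 0.5709 + 0.1672i - 0.5832j - 0.5531k
q3 · q2 · q1 = -0.5123 - 0.2493i + 0.5813j + 0.5808k
q4 · q3 · q2 · q1 = 0.3467 + 0.4454i - 0.6872j + 0.4573k
0.3467 + 0.4454i - 0.6872j + 0.4573k


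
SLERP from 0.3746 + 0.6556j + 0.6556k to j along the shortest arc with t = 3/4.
0.1053 + 0.9772j + 0.1843k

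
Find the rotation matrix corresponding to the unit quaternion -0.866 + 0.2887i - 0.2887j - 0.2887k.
[[0.6666, -0.6667, 0.3333], [0.3333, 0.6666, 0.6667], [-0.6667, -0.3333, 0.6666]]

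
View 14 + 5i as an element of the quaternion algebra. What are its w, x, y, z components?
14 + 5i + 0j + 0k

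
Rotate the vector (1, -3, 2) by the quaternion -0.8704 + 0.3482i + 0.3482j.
(-1.182, -0.818, 3.455)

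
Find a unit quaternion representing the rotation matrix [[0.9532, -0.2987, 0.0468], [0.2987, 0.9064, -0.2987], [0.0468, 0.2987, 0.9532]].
0.9763 + 0.153i + 0.153k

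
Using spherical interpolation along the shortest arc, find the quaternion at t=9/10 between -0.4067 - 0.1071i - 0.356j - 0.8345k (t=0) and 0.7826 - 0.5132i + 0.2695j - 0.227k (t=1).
-0.8137 + 0.4807i - 0.3108j + 0.1011k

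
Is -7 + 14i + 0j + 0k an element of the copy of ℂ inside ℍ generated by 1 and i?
Yes. The quaternion -7 + 14i has j- and k-coefficients y = z = 0, so it lies in the complex subalgebra spanned by 1 and i.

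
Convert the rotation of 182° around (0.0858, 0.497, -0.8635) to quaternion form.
-0.0175 + 0.0858i + 0.4969j - 0.8634k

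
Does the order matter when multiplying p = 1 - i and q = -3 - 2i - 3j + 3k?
Yes: pq = -5 + i + 6k ≠ -5 + i - 6j = qp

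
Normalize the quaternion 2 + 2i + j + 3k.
0.4714 + 0.4714i + 0.2357j + 0.7071k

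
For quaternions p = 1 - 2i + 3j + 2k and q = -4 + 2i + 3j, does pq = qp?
No: pq = -9 + 4i - 5j - 20k ≠ -9 + 16i - 13j + 4k = qp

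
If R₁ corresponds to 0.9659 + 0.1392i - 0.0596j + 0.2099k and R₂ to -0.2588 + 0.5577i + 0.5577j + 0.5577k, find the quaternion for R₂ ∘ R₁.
-0.4114 + 0.653i + 0.5147j + 0.3735k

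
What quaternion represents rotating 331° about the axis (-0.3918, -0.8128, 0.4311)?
-0.9681 - 0.0981i - 0.2035j + 0.1079k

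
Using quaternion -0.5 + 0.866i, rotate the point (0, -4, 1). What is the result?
(0, 2.866, 2.964)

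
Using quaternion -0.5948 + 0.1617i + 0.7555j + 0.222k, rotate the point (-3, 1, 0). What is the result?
(1.229, 0.908, -2.769)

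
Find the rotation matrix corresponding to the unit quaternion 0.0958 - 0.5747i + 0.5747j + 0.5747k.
[[-0.3211, -0.7707, -0.5504], [-0.5504, -0.3211, 0.7707], [-0.7707, 0.5504, -0.3211]]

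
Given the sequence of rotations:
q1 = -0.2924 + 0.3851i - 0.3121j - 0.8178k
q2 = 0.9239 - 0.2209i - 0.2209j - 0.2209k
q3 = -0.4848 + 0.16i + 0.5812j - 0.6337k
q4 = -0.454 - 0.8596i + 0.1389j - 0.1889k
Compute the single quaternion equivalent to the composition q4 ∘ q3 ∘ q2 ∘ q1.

q2 · q1 = -0.4347 + 0.5321i - 0.4895j - 0.537k
q3 · q2 · q1 = 0.0698 - 0.9498i - 0.2666j + 0.1482k
q4 · q3 · q2 · q1 = -0.7831 + 0.3414i + 0.4375j + 0.2806k
-0.7831 + 0.3414i + 0.4375j + 0.2806k


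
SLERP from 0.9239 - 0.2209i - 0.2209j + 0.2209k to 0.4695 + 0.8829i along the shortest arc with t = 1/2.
0.8853 + 0.4206i - 0.1403j + 0.1403k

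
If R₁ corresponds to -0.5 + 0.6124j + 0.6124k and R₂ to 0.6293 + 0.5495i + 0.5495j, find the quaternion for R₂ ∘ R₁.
-0.6512 + 0.0618i - 0.2259j + 0.7219k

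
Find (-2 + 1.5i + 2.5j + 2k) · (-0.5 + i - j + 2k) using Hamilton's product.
-2 + 4.25i - 0.25j - 9k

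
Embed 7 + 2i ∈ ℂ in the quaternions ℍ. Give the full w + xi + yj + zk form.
7 + 2i + 0j + 0k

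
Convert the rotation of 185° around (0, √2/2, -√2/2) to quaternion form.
-0.0436 + 0.7064j - 0.7064k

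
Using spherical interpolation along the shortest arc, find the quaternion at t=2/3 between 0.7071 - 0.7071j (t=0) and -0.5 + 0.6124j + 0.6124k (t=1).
0.5996 - 0.6777j - 0.4257k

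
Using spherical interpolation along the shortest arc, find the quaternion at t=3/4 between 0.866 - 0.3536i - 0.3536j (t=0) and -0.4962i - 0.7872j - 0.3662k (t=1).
0.2638 - 0.5167i - 0.7565j - 0.3018k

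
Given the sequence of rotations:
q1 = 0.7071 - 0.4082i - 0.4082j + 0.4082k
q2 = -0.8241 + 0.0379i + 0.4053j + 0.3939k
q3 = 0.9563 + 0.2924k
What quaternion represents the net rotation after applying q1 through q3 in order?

q2 · q1 = -0.5626 + 0.6894i + 0.4467j + 0.0921k
q3 · q2 · q1 = -0.5649 + 0.5287i + 0.6288j - 0.0764k
-0.5649 + 0.5287i + 0.6288j - 0.0764k


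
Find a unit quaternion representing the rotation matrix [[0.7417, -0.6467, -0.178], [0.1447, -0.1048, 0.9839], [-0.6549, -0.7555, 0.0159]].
0.6428 - 0.6765i + 0.1855j + 0.3078k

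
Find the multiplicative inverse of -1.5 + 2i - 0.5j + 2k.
-0.1429 - 0.1905i + 0.0476j - 0.1905k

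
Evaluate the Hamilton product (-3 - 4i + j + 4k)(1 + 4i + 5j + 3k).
-4 - 33i + 14j - 29k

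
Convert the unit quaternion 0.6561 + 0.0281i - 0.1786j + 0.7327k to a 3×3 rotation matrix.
[[-0.1375, -0.9715, -0.1932], [0.9514, -0.0753, -0.2986], [0.2755, -0.2248, 0.9346]]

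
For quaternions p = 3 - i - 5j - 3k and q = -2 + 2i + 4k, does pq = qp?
No: pq = 8 - 12i + 8j + 28k ≠ 8 + 28i + 12j + 8k = qp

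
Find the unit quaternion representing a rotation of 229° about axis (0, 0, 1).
-0.4147 + 0.91k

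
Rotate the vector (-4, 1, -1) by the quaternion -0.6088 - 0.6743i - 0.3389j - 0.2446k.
(-3.186, -2.393, 1.457)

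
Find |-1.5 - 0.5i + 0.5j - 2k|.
2.598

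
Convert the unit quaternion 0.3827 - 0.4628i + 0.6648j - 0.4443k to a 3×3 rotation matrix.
[[-0.2787, -0.2753, 0.9201], [-0.9554, 0.1768, -0.2365], [-0.0976, -0.945, -0.3123]]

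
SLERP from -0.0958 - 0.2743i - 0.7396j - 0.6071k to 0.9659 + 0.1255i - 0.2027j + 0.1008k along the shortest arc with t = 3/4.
-0.9179 - 0.2172i - 0.0916j - 0.3192k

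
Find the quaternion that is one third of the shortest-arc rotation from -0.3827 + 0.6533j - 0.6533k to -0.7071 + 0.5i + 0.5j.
-0.5466 + 0.1903i + 0.6639j - 0.4736k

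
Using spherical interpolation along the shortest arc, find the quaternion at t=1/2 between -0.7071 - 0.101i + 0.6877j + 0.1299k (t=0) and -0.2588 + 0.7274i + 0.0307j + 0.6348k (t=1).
-0.6201 + 0.4021i + 0.4612j + 0.4909k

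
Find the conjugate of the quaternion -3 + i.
-3 - i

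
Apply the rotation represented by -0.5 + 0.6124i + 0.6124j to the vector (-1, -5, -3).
(-2.163, -3.837, 3.95)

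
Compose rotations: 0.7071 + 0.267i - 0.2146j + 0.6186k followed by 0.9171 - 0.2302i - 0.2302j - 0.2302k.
0.8029 - 0.1097i - 0.2786j + 0.5154k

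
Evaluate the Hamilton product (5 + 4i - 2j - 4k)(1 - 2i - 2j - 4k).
-7 - 6i + 12j - 36k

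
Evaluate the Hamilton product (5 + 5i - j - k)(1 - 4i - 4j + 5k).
26 - 24i - 42j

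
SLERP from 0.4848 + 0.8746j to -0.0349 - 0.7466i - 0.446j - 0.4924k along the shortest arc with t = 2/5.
0.3552 + 0.3633i + 0.8273j + 0.2396k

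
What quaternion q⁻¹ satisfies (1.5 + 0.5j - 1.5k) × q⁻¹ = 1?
0.3158 - 0.1053j + 0.3158k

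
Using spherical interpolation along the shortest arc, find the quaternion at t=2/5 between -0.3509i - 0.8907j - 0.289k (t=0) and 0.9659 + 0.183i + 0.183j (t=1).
-0.5071 - 0.3558i - 0.7553j - 0.2139k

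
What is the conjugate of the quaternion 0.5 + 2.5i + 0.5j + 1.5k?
0.5 - 2.5i - 0.5j - 1.5k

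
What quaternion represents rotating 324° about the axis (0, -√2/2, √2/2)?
-0.9511 - 0.2185j + 0.2185k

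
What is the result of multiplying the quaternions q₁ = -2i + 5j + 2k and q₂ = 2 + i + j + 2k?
-7 + 4i + 16j - 3k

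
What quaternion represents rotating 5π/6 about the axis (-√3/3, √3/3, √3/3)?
0.2588 - 0.5577i + 0.5577j + 0.5577k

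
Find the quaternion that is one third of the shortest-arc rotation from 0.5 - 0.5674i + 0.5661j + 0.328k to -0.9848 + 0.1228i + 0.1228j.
0.7619 - 0.4706i + 0.3723j + 0.2439k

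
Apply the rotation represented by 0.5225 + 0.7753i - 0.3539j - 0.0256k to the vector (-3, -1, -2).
(-0.904, 3.514, -0.913)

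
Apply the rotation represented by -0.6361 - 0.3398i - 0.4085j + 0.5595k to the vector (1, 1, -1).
(0.89, 0.598, -1.36)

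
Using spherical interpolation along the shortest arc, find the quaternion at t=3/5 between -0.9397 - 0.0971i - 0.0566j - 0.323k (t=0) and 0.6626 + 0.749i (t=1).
-0.8389 - 0.5249i - 0.0248j - 0.1417k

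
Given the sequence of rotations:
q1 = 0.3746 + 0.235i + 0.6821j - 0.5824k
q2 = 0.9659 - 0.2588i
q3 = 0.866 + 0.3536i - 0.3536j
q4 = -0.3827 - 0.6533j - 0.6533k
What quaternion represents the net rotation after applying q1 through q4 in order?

q2 · q1 = 0.4226 + 0.13i + 0.5081j - 0.7391k
q3 · q2 · q1 = 0.4997 + 0.5234i + 0.5519j - 0.4144k
q4 · q3 · q2 · q1 = -0.1014 + 0.431i - 0.8796j + 0.1741k
-0.1014 + 0.431i - 0.8796j + 0.1741k


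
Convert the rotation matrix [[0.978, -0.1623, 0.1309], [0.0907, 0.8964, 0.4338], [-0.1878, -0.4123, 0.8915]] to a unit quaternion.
0.9703 - 0.218i + 0.0821j + 0.0652k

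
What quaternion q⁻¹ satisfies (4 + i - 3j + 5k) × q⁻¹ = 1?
0.0784 - 0.0196i + 0.0588j - 0.098k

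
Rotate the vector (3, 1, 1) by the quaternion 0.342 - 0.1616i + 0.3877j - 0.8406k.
(-1.155, -3.108, -0.096)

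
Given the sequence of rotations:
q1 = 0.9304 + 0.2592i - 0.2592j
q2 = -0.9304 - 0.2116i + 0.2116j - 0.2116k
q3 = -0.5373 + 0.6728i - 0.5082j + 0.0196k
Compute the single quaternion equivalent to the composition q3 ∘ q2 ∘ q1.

q2 · q1 = -0.756 - 0.4929i + 0.3832j - 0.1969k
q3 · q2 · q1 = 0.9364 - 0.1512i + 0.3011j + 0.0983k
0.9364 - 0.1512i + 0.3011j + 0.0983k


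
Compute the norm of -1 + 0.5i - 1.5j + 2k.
2.739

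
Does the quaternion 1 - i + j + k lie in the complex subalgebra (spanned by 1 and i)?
No. The quaternion 1 - i + j + k has j-coefficient y = 1 and k-coefficient z = 1, not both zero, so it does not lie in the complex subalgebra spanned by 1 and i.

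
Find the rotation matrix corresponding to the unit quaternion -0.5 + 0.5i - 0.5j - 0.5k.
[[0, -1, 0], [0, 0, 1], [-1, 0, 0]]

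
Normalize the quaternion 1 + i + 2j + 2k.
0.3162 + 0.3162i + 0.6325j + 0.6325k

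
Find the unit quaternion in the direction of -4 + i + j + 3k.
-0.7698 + 0.1925i + 0.1925j + 0.5774k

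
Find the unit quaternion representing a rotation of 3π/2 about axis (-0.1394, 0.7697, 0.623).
-0.7071 - 0.0986i + 0.5443j + 0.4405k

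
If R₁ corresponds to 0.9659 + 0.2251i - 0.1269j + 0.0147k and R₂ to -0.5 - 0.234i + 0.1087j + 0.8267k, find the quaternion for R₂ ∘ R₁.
-0.4286 - 0.2321i + 0.358j + 0.7964k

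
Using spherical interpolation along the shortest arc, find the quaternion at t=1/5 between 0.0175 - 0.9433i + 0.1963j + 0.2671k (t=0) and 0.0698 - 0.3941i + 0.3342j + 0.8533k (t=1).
0.0303 - 0.8773i + 0.2392j + 0.415k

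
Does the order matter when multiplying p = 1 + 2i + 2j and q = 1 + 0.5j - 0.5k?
Yes: pq = i + 3.5j + 0.5k ≠ 3i + 1.5j - 1.5k = qp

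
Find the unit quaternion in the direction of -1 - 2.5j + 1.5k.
-0.3244 - 0.8111j + 0.4867k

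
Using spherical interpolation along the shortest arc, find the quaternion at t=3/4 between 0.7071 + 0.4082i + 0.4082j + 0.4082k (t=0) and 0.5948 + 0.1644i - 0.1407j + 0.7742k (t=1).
0.6566 + 0.2394i + 0.0012j + 0.7153k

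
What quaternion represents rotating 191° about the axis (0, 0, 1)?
-0.0958 + 0.9954k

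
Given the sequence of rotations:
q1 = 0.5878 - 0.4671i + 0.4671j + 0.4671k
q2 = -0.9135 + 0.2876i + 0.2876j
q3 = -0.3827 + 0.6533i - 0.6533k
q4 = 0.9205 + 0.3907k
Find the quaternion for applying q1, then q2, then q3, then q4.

q2 · q1 = -0.537 + 0.7301i - 0.392j - 0.158k
q3 · q2 · q1 = -0.3747 - 0.8863i - 0.2237j + 0.1552k
q4 · q3 · q2 · q1 = -0.4055 - 0.7284i - 0.5522j - 0.0035k
-0.4055 - 0.7284i - 0.5522j - 0.0035k


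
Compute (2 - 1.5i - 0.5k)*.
2 + 1.5i + 0.5k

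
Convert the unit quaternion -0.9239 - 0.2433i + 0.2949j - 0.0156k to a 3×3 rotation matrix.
[[0.8256, -0.1723, -0.5373], [-0.1147, 0.8811, -0.4588], [0.5525, 0.4404, 0.7077]]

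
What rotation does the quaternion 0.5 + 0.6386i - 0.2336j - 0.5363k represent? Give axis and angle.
axis = (0.7374, -0.2697, -0.6193), θ = 2π/3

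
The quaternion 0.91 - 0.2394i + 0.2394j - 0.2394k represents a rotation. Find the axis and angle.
axis = (-√3/3, √3/3, -√3/3), θ = 49°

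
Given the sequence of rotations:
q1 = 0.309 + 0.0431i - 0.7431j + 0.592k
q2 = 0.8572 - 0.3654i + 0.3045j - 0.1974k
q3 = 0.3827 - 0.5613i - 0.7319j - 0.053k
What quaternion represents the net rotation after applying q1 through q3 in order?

q2 · q1 = 0.6238 - 0.0424i - 0.3351j + 0.7049k
q3 · q2 · q1 = 0.007 - 0.9i - 0.1869j + 0.3938k
0.007 - 0.9i - 0.1869j + 0.3938k


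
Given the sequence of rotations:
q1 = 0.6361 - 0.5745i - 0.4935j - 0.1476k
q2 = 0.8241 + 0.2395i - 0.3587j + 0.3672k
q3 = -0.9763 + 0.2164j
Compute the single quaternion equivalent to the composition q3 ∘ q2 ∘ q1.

q2 · q1 = 0.539 - 0.0869i - 0.8105j - 0.2123k
q3 · q2 · q1 = -0.3508 + 0.0389i + 0.9079j + 0.2261k
-0.3508 + 0.0389i + 0.9079j + 0.2261k


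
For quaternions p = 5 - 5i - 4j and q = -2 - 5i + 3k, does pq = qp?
No: pq = -35 - 27i + 23j - 5k ≠ -35 - 3i - 7j + 35k = qp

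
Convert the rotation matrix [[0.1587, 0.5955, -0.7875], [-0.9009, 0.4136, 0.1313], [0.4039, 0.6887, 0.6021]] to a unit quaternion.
0.7373 + 0.189i - 0.404j - 0.5074k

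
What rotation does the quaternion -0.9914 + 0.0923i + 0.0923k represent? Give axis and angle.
axis = (√2/2, 0, √2/2), θ = 345°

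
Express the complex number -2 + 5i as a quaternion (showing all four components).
-2 + 5i + 0j + 0k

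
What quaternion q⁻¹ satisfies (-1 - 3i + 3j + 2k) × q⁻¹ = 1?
-0.0435 + 0.1304i - 0.1304j - 0.087k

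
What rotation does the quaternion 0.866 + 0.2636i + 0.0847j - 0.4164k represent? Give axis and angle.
axis = (0.5271, 0.1694, -0.8327), θ = π/3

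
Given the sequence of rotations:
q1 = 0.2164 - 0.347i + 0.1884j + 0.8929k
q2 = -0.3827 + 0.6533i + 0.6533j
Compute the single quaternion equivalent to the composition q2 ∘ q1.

q2 · q1 = 0.0208 + 0.8575i - 0.5141j + 0.0081k
0.0208 + 0.8575i - 0.5141j + 0.0081k


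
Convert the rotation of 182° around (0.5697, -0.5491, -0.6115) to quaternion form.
-0.0175 + 0.5696i - 0.549j - 0.6114k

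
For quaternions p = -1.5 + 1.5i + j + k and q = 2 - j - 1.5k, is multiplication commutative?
No: pq = -0.5 + 2.5i + 5.75j + 2.75k ≠ -0.5 + 3.5i + 1.25j + 5.75k = qp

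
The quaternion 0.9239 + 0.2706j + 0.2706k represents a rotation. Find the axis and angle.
axis = (0, √2/2, √2/2), θ = π/4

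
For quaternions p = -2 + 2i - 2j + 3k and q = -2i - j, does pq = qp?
No: pq = 2 + 7i - 4j - 6k ≠ 2 + i + 8j + 6k = qp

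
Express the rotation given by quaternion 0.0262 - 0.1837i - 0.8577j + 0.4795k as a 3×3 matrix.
[[-0.9311, 0.29, -0.2211], [0.3402, 0.4727, -0.8129], [-0.1312, -0.8322, -0.5388]]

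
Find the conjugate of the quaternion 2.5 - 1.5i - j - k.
2.5 + 1.5i + j + k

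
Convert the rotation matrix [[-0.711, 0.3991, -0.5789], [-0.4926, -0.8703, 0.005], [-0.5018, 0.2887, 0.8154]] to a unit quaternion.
-0.2419 - 0.2932i + 0.0797j + 0.9215k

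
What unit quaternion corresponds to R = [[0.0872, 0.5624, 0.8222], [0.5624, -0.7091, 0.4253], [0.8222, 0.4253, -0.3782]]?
0.7373i + 0.3814j + 0.5576k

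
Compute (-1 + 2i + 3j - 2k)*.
-1 - 2i - 3j + 2k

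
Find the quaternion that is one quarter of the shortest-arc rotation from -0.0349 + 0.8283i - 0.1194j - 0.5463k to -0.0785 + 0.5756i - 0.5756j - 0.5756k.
-0.0472 + 0.7847i - 0.2419j - 0.5688k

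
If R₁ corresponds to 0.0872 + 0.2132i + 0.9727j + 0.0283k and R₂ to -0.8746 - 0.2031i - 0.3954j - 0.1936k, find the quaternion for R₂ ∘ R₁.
0.3571 - 0.0271i - 0.9207j - 0.1549k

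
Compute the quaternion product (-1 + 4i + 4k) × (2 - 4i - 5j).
14 + 32i - 11j - 12k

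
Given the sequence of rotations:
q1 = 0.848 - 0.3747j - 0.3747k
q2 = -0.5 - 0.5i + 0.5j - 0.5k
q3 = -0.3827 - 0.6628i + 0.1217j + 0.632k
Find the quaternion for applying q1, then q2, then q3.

q2 · q1 = -0.424 - 0.7987i + 0.424j - 0.0493k
q3 · q2 · q1 = -0.3876 + 0.3127i - 0.7513j - 0.4329k
-0.3876 + 0.3127i - 0.7513j - 0.4329k


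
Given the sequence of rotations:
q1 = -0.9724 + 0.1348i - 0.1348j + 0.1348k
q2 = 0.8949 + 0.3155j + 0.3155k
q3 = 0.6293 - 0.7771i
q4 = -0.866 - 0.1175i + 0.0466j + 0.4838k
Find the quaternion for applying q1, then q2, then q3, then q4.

q2 · q1 = -0.8702 + 0.2057i - 0.3849j - 0.2287k
q3 · q2 · q1 = -0.3878 + 0.8057i - 0.4199j + 0.1552k
q4 · q3 · q2 · q1 = 0.375 - 0.4418i + 0.7536j - 0.3102k
0.375 - 0.4418i + 0.7536j - 0.3102k


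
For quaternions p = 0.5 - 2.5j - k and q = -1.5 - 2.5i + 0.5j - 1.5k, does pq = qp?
No: pq = -1 + 3i + 6.5j - 5.5k ≠ -1 - 5.5i + 1.5j + 7k = qp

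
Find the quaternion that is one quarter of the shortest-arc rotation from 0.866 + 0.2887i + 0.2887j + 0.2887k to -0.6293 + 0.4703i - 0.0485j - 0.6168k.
0.8741 + 0.0962i + 0.2451j + 0.4082k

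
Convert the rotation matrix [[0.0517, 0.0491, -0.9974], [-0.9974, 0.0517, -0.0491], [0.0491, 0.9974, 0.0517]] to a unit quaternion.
0.5374 + 0.4869i - 0.4869j - 0.4869k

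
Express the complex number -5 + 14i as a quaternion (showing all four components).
-5 + 14i + 0j + 0k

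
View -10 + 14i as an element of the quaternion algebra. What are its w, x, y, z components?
-10 + 14i + 0j + 0k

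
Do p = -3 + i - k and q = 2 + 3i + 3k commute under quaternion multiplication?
No: pq = -6 - 7i - 6j - 11k ≠ -6 - 7i + 6j - 11k = qp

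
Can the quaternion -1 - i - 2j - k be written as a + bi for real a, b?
No. The quaternion -1 - i - 2j - k has j-coefficient y = -2 and k-coefficient z = -1, not both zero, so it does not lie in the complex subalgebra spanned by 1 and i.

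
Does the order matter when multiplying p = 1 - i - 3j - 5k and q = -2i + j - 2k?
Yes: pq = -9 + 9i + 9j - 9k ≠ -9 - 13i - 7j + 5k = qp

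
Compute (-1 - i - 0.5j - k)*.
-1 + i + 0.5j + k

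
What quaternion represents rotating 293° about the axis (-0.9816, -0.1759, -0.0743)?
-0.8339 - 0.5418i - 0.0971j - 0.041k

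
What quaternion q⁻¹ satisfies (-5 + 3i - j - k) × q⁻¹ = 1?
-0.1389 - 0.0833i + 0.0278j + 0.0278k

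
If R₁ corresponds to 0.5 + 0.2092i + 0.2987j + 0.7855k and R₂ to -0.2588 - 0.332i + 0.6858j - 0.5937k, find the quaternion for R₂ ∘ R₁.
0.2016 + 0.4959i + 0.4022j - 0.7428k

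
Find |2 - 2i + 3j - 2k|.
√21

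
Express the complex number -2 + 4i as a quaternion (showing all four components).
-2 + 4i + 0j + 0k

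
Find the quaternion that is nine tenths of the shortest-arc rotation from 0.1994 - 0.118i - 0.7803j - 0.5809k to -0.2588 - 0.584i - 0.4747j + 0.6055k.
-0.2238 - 0.592i - 0.5859j + 0.5062k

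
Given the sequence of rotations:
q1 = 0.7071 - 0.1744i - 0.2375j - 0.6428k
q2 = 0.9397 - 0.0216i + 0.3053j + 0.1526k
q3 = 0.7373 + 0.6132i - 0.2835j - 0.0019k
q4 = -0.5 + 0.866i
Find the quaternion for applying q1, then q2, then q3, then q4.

q2 · q1 = 0.8313 - 0.3392i - 0.0478j - 0.4378k
q3 · q2 · q1 = 0.8065 + 0.3837i - 0.0018j - 0.4498k
q4 · q3 · q2 · q1 = -0.7355 + 0.5066i + 0.3904j + 0.2233k
-0.7355 + 0.5066i + 0.3904j + 0.2233k


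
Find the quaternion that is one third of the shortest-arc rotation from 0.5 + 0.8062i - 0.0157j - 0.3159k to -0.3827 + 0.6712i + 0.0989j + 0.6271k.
0.2339 + 0.9712i + 0.0327j + 0.0299k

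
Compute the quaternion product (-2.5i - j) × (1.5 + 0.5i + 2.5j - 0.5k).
3.75 - 3.25i - 2.75j - 5.75k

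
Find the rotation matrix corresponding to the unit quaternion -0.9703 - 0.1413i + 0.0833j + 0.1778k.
[[0.9229, 0.3215, -0.2119], [-0.3686, 0.8968, -0.2446], [0.1114, 0.3038, 0.9462]]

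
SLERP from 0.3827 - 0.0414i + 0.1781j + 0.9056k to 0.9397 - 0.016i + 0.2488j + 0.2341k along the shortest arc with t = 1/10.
0.462 - 0.0401i + 0.1933j + 0.8646k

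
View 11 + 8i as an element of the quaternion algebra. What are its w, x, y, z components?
11 + 8i + 0j + 0k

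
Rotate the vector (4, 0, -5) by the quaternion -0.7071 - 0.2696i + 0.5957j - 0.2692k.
(4.068, 3.748, 3.226)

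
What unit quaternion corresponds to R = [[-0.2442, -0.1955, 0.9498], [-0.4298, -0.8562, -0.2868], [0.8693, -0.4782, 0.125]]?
-0.0785 + 0.6097i - 0.2564j + 0.7459k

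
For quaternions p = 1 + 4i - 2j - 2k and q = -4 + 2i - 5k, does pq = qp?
No: pq = -22 - 4i + 24j + 7k ≠ -22 - 24i - 8j - k = qp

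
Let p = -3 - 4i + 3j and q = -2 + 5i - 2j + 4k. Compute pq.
32 + 5i + 16j - 19k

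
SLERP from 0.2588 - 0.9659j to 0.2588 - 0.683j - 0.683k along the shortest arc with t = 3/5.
0.2777 - 0.8558j - 0.4364k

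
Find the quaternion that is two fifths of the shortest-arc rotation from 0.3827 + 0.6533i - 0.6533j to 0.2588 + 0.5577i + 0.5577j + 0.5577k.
0.4415 + 0.8184i - 0.1961j + 0.3112k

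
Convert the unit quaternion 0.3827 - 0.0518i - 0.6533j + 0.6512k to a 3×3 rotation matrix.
[[-0.7017, -0.4307, -0.5675], [0.5661, 0.1465, -0.8112], [0.4326, -0.8905, 0.141]]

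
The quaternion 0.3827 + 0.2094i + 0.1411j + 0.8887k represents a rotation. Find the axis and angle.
axis = (0.2267, 0.1527, 0.9619), θ = 3π/4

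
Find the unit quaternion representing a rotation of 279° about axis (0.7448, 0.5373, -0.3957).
-0.7604 + 0.4837i + 0.3489j - 0.257k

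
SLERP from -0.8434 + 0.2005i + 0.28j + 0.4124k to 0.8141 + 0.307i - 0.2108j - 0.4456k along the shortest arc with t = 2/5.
-0.8594 - 0.0037i + 0.2606j + 0.44k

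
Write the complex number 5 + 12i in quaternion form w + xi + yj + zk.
5 + 12i + 0j + 0k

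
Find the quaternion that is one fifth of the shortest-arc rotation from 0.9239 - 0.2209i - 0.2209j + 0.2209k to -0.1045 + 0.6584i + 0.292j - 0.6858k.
0.824 - 0.3518i - 0.2623j + 0.3585k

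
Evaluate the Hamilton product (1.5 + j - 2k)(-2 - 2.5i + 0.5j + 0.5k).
-2.5 - 2.25i + 3.75j + 7.25k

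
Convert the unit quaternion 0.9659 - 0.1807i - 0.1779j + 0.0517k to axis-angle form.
axis = (-0.6982, -0.6874, 0.1998), θ = π/6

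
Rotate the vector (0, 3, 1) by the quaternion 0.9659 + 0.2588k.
(-1.5, 2.598, 1)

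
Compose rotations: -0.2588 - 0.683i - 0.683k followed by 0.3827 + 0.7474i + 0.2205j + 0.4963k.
0.7504 - 0.6054i + 0.1144j - 0.2392k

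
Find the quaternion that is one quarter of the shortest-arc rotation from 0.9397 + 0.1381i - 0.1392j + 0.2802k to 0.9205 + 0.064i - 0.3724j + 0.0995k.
0.9432 + 0.1205i - 0.1996j + 0.2368k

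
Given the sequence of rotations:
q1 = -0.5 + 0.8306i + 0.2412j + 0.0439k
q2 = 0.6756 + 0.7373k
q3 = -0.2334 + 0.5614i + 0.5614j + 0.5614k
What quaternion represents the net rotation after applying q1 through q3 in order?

q2 · q1 = -0.3702 + 0.3833i + 0.7754j - 0.339k
q3 · q2 · q1 = -0.3738 - 0.9229i + 0.0167j + 0.0914k
-0.3738 - 0.9229i + 0.0167j + 0.0914k


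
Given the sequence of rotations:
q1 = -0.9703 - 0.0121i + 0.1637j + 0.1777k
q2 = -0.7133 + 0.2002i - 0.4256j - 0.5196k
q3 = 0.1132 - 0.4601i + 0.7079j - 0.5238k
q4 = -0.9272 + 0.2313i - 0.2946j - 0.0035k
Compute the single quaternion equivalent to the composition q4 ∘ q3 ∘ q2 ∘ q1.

q2 · q1 = 0.8565 - 0.1762i + 0.2669j + 0.405k
q3 · q2 · q1 = 0.0391 + 0.0125i + 0.9152j - 0.4009k
q4 · q3 · q2 · q1 = 0.2291 + 0.1188i - 0.7674j + 0.5869k
0.2291 + 0.1188i - 0.7674j + 0.5869k


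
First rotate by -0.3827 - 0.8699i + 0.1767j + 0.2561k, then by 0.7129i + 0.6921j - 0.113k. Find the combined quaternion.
0.5268 - 0.0756i - 0.3491j + 0.7713k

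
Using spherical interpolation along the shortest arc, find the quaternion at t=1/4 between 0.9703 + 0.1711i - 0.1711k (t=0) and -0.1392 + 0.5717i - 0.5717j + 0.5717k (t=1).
0.9114 - 0.0506i + 0.2026j - 0.3546k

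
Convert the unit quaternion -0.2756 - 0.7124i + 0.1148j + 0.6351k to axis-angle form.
axis = (-0.7411, 0.1194, 0.6607), θ = 212°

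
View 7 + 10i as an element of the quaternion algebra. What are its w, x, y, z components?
7 + 10i + 0j + 0k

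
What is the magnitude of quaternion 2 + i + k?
√6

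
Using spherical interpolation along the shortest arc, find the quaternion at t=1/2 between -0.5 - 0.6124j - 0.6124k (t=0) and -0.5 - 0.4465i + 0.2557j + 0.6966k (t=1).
0.2734i - 0.5316j - 0.8016k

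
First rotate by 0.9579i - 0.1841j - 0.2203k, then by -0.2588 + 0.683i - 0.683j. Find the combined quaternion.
-0.78 - 0.0974i + 0.1981j + 0.5855k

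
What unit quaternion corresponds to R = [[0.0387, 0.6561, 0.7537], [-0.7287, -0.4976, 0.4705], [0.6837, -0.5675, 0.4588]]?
-0.5 + 0.519i - 0.035j + 0.6924k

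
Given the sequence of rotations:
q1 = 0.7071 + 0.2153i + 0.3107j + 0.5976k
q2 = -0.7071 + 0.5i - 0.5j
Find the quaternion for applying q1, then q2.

q2 · q1 = -0.4523 - 0.0975i - 0.872j - 0.1596k
-0.4523 - 0.0975i - 0.872j - 0.1596k


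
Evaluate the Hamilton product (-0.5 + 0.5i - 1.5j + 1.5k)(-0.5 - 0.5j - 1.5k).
1.75 + 2.75i + 1.75j - 0.25k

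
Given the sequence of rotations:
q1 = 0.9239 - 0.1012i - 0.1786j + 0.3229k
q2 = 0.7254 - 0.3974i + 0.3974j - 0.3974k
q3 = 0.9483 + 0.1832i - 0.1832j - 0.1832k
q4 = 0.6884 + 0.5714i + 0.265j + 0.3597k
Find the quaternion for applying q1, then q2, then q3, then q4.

q2 · q1 = 0.8293 - 0.3832i + 0.4061j - 0.0217k
q3 · q2 · q1 = 0.927 - 0.1331i + 0.3074j - 0.1683k
q4 · q3 · q2 · q1 = 0.6933 + 0.2829i + 0.5056j + 0.4285k
0.6933 + 0.2829i + 0.5056j + 0.4285k


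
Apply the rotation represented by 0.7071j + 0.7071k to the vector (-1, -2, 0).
(1, 0, -2)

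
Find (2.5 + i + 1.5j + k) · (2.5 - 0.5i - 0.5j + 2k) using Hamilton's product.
5.5 + 4.75i + 7.75k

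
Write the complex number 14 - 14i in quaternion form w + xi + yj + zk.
14 - 14i + 0j + 0k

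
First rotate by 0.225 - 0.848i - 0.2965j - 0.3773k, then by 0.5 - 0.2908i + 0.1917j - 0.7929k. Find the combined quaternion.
-0.3764 - 0.7969i + 0.4575j - 0.1183k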